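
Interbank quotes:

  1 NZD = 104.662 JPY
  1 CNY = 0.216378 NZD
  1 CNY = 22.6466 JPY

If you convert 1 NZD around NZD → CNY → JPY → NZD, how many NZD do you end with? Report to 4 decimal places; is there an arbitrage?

1.0000 (no arbitrage)

Around NZD → CNY → JPY → NZD: 1 ÷ 0.216378 × 22.6466 ÷ 104.662 = 1.000002
Product ≈ 1 (deviation 0.000%, within rounding noise).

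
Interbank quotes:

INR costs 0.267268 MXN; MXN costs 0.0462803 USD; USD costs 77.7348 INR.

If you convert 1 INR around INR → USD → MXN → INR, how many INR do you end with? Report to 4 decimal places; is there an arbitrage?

1.0400 (arbitrage exists)

Around INR → USD → MXN → INR: 1 ÷ 77.7348 ÷ 0.0462803 ÷ 0.267268 = 1.040019
Product > 1; profitable direction is INR → USD → MXN → INR.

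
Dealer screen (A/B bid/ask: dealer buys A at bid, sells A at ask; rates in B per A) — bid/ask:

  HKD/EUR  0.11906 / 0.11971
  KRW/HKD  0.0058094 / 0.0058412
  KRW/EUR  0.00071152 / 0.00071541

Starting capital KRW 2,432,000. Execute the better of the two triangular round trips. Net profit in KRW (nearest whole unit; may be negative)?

Net profit: KRW 42,675

Best loop KRW → EUR → HKD → KRW:
KRW 2,432,000 × 0.00071152 (sell KRW at bid) = EUR 1,730.42
EUR 1,730.42 ÷ 0.11971 (buy HKD at ask) = HKD 14,455.07
HKD 14,455.07 ÷ 0.0058412 (buy KRW at ask) = KRW 2,474,675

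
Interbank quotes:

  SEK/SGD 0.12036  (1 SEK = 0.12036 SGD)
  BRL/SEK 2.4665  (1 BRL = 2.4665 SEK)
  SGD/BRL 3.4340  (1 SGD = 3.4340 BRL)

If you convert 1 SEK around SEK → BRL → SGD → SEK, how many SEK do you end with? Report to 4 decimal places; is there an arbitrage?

Around SEK → BRL → SGD → SEK: 1 ÷ 2.4665 ÷ 3.4340 ÷ 0.12036 = 0.980926
Product < 1; profitable direction is SEK → SGD → BRL → SEK.

0.9809 (arbitrage exists)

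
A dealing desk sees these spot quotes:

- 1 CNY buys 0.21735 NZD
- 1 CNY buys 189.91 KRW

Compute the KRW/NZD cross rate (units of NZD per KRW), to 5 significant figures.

1 KRW ÷ 189.91 = 0.00526565 CNY
0.00526565 CNY × 0.21735 = 0.00114449 NZD

KRW/NZD = 0.0011445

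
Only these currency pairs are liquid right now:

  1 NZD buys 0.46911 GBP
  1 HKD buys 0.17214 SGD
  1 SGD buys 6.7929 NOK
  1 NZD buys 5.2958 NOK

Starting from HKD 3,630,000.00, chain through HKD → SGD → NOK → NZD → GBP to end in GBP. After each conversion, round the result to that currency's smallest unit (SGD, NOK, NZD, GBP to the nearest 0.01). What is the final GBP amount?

HKD 3,630,000.00 × 0.17214 = SGD 624,868.20
SGD 624,868.20 × 6.7929 = NOK 4,244,667.20
NOK 4,244,667.20 ÷ 5.2958 = NZD 801,515.77
NZD 801,515.77 × 0.46911 = GBP 375,999.06

GBP 375,999.06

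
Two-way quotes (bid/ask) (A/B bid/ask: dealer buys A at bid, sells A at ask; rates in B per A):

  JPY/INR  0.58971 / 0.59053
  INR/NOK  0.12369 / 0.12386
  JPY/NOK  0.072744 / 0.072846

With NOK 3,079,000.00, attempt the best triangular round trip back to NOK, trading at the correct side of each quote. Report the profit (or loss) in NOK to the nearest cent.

Best loop NOK → JPY → INR → NOK:
NOK 3,079,000.00 ÷ 0.072846 (buy JPY at ask) = JPY 42,267,249
JPY 42,267,249 × 0.58971 (sell JPY at bid) = INR 24,925,419.24
INR 24,925,419.24 × 0.12369 (sell INR at bid) = NOK 3,083,025.11

Net profit: NOK 4,025.11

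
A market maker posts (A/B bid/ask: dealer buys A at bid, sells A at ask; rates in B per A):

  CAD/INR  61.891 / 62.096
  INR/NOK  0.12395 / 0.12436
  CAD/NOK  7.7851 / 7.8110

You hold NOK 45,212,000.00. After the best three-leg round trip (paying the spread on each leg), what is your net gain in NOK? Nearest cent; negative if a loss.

Net profit: NOK 367,921.79

Best loop NOK → INR → CAD → NOK:
NOK 45,212,000.00 ÷ 0.12436 (buy INR at ask) = INR 363,557,413.96
INR 363,557,413.96 ÷ 62.096 (buy CAD at ask) = CAD 5,854,763.82
CAD 5,854,763.82 × 7.7851 (sell CAD at bid) = NOK 45,579,921.79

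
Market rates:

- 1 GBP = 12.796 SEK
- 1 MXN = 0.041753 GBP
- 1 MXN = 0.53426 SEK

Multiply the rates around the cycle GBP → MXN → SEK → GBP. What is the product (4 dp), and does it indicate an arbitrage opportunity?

Around GBP → MXN → SEK → GBP: 1 ÷ 0.041753 × 0.53426 ÷ 12.796 = 0.999979
Product ≈ 1 (deviation 0.002%, within rounding noise).

1.0000 (no arbitrage)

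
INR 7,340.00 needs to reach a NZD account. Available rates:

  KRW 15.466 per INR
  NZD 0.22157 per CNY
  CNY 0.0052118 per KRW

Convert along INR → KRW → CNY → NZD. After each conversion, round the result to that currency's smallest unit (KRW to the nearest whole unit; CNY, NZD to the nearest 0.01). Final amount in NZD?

NZD 131.09

INR 7,340.00 × 15.466 = KRW 113,520
KRW 113,520 × 0.0052118 = CNY 591.64
CNY 591.64 × 0.22157 = NZD 131.09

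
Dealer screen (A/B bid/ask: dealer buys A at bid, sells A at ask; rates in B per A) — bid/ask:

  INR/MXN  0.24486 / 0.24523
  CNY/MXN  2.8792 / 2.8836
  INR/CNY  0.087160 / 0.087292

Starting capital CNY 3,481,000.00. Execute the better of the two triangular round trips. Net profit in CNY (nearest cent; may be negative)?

Best loop CNY → MXN → INR → CNY:
CNY 3,481,000.00 × 2.8792 (sell CNY at bid) = MXN 10,022,495.20
MXN 10,022,495.20 ÷ 0.24523 (buy INR at ask) = INR 40,869,776.13
INR 40,869,776.13 × 0.087160 (sell INR at bid) = CNY 3,562,209.69

Net profit: CNY 81,209.69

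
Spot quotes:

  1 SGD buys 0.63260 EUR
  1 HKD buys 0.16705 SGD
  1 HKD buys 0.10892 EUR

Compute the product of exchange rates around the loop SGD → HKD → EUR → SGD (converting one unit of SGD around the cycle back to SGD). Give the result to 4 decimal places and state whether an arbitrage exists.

Around SGD → HKD → EUR → SGD: 1 ÷ 0.16705 × 0.10892 ÷ 0.63260 = 1.030699
Product > 1; profitable direction is SGD → HKD → EUR → SGD.

1.0307 (arbitrage exists)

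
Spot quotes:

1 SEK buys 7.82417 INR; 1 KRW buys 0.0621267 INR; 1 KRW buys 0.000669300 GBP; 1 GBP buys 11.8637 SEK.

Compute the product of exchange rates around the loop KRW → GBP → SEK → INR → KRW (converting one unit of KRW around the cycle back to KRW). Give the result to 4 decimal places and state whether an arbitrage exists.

1.0000 (no arbitrage)

Around KRW → GBP → SEK → INR → KRW: 1 × 0.000669300 × 11.8637 × 7.82417 ÷ 0.0621267 = 1.000002
Product ≈ 1 (deviation 0.000%, within rounding noise).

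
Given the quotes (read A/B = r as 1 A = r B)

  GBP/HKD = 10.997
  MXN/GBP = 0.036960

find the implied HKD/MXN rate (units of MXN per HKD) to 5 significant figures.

1 HKD ÷ 10.997 = 0.0909339 GBP
0.0909339 GBP ÷ 0.036960 = 2.46033 MXN

HKD/MXN = 2.4603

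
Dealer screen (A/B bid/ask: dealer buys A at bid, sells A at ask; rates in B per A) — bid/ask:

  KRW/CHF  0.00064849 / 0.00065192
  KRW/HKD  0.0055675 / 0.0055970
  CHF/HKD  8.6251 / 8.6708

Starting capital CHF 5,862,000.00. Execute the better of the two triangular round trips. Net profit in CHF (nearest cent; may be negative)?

Net result: CHF -3,884.51 (no profitable arbitrage after spreads)

Best loop CHF → HKD → KRW → CHF:
CHF 5,862,000.00 × 8.6251 (sell CHF at bid) = HKD 50,560,336.20
HKD 50,560,336.20 ÷ 0.0055970 (buy KRW at ask) = KRW 9,033,470,824
KRW 9,033,470,824 × 0.00064849 (sell KRW at bid) = CHF 5,858,115.49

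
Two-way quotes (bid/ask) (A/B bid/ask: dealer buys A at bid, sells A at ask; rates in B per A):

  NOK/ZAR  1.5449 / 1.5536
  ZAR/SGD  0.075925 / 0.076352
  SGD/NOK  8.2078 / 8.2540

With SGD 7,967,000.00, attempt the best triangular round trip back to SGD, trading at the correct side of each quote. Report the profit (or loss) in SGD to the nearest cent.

Net profit: SGD 170,120.03

Best loop SGD → ZAR → NOK → SGD:
SGD 7,967,000.00 ÷ 0.076352 (buy ZAR at ask) = ZAR 104,345,662.20
ZAR 104,345,662.20 ÷ 1.5536 (buy NOK at ask) = NOK 67,163,788.75
NOK 67,163,788.75 ÷ 8.2540 (buy SGD at ask) = SGD 8,137,120.03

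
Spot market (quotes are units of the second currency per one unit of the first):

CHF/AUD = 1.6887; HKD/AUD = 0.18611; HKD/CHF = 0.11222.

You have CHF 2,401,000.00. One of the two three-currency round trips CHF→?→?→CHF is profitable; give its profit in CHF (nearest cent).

Profitable loop is CHF → AUD → HKD → CHF:
CHF 2,401,000.00 × 1.6887 = AUD 4,054,568.70
AUD 4,054,568.70 ÷ 0.18611 = HKD 21,785,872.33
HKD 21,785,872.33 × 0.11222 = CHF 2,444,810.59
Profit = CHF 2,444,810.59 − CHF 2,401,000.00

Profit: CHF 43,810.59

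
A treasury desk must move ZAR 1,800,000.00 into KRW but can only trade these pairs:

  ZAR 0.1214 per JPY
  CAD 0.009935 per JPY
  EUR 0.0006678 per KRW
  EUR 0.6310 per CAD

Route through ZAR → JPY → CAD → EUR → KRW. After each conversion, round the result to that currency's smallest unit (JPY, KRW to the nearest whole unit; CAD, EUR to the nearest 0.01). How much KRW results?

ZAR 1,800,000.00 ÷ 0.1214 = JPY 14,827,018
JPY 14,827,018 × 0.009935 = CAD 147,306.42
CAD 147,306.42 × 0.6310 = EUR 92,950.35
EUR 92,950.35 ÷ 0.0006678 = KRW 139,188,904

KRW 139,188,904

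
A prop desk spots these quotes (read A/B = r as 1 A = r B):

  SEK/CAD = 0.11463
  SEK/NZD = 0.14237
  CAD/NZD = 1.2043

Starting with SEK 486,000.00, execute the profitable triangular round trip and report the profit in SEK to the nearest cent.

Profit: SEK 15,212.36

Profitable loop is SEK → NZD → CAD → SEK:
SEK 486,000.00 × 0.14237 = NZD 69,191.82
NZD 69,191.82 ÷ 1.2043 = CAD 57,453.97
CAD 57,453.97 ÷ 0.11463 = SEK 501,212.36
Profit = SEK 501,212.36 − SEK 486,000.00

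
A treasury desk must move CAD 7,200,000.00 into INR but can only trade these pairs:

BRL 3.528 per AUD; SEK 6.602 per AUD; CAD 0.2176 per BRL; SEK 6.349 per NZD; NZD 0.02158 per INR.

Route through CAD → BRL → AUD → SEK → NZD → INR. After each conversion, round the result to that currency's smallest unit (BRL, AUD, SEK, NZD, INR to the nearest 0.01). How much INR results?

INR 451,922,310.01

CAD 7,200,000.00 ÷ 0.2176 = BRL 33,088,235.29
BRL 33,088,235.29 ÷ 3.528 = AUD 9,378,751.50
AUD 9,378,751.50 × 6.602 = SEK 61,918,517.40
SEK 61,918,517.40 ÷ 6.349 = NZD 9,752,483.45
NZD 9,752,483.45 ÷ 0.02158 = INR 451,922,310.01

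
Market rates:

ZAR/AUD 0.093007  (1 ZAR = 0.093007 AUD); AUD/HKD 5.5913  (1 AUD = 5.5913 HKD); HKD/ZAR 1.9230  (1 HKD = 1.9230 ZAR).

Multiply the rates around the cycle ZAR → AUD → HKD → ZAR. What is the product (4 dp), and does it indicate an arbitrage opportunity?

1.0000 (no arbitrage)

Around ZAR → AUD → HKD → ZAR: 1 × 0.093007 × 5.5913 × 1.9230 = 1.000018
Product ≈ 1 (deviation 0.002%, within rounding noise).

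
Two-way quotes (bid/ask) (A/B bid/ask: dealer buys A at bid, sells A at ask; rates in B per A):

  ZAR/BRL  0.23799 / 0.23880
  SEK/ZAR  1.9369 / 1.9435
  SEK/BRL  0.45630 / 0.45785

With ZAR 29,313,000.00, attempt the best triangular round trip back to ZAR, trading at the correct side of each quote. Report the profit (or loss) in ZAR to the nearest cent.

Net profit: ZAR 199,293.25

Best loop ZAR → BRL → SEK → ZAR:
ZAR 29,313,000.00 × 0.23799 (sell ZAR at bid) = BRL 6,976,200.87
BRL 6,976,200.87 ÷ 0.45785 (buy SEK at ask) = SEK 15,236,869.87
SEK 15,236,869.87 × 1.9369 (sell SEK at bid) = ZAR 29,512,293.25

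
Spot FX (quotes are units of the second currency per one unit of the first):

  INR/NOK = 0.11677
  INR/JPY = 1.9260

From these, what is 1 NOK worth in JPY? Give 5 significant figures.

1 NOK ÷ 0.11677 = 8.56384 INR
8.56384 INR × 1.9260 = 16.494 JPY

NOK/JPY = 16.494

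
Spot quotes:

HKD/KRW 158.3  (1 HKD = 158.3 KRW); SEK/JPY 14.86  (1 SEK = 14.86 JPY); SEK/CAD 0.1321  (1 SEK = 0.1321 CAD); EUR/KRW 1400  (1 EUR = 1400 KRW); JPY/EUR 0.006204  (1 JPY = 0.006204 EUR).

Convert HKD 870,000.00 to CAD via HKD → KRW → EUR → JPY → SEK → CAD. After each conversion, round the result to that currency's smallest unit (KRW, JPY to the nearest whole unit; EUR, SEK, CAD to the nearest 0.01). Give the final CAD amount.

CAD 140,956.25

HKD 870,000.00 × 158.3 = KRW 137,721,000
KRW 137,721,000 ÷ 1400 = EUR 98,372.14
EUR 98,372.14 ÷ 0.006204 = JPY 15,856,244
JPY 15,856,244 ÷ 14.86 = SEK 1,067,041.99
SEK 1,067,041.99 × 0.1321 = CAD 140,956.25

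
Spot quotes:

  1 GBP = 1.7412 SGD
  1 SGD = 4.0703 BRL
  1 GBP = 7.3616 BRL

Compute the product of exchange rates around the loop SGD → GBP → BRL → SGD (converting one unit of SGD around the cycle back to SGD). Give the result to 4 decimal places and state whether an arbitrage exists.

1.0387 (arbitrage exists)

Around SGD → GBP → BRL → SGD: 1 ÷ 1.7412 × 7.3616 ÷ 4.0703 = 1.038717
Product > 1; profitable direction is SGD → GBP → BRL → SGD.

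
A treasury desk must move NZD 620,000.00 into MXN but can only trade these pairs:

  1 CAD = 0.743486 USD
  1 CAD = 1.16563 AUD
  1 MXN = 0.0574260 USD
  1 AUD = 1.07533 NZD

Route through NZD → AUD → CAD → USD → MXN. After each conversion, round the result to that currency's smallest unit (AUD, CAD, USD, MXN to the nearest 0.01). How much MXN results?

MXN 6,404,031.10

NZD 620,000.00 ÷ 1.07533 = AUD 576,567.19
AUD 576,567.19 ÷ 1.16563 = CAD 494,639.97
CAD 494,639.97 × 0.743486 = USD 367,757.89
USD 367,757.89 ÷ 0.0574260 = MXN 6,404,031.10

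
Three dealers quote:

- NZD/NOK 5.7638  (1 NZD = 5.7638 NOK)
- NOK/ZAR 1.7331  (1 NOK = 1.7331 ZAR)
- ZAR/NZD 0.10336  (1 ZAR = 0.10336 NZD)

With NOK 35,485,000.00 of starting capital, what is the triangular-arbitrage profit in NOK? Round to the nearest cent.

Profitable loop is NOK → ZAR → NZD → NOK:
NOK 35,485,000.00 × 1.7331 = ZAR 61,499,053.50
ZAR 61,499,053.50 × 0.10336 = NZD 6,356,542.17
NZD 6,356,542.17 × 5.7638 = NOK 36,637,837.76
Profit = NOK 36,637,837.76 − NOK 35,485,000.00

Profit: NOK 1,152,837.76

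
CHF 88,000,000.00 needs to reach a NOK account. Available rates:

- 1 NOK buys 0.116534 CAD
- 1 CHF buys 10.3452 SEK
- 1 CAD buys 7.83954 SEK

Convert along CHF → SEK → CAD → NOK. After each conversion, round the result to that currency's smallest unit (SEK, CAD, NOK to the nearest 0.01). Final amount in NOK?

NOK 996,502,354.51

CHF 88,000,000.00 × 10.3452 = SEK 910,377,600.00
SEK 910,377,600.00 ÷ 7.83954 = CAD 116,126,405.38
CAD 116,126,405.38 ÷ 0.116534 = NOK 996,502,354.51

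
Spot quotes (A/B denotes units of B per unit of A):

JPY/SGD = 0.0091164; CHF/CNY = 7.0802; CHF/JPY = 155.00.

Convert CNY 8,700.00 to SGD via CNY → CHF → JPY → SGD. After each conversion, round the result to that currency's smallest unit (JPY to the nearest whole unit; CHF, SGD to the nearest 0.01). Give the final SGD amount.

CNY 8,700.00 ÷ 7.0802 = CHF 1,228.78
CHF 1,228.78 × 155.00 = JPY 190,461
JPY 190,461 × 0.0091164 = SGD 1,736.32

SGD 1,736.32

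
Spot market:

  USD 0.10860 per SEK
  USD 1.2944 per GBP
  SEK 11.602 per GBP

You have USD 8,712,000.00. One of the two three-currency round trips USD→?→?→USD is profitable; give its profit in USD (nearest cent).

Profitable loop is USD → SEK → GBP → USD:
USD 8,712,000.00 ÷ 0.10860 = SEK 80,220,994.48
SEK 80,220,994.48 ÷ 11.602 = GBP 6,914,410.83
GBP 6,914,410.83 × 1.2944 = USD 8,950,013.38
Profit = USD 8,950,013.38 − USD 8,712,000.00

Profit: USD 238,013.38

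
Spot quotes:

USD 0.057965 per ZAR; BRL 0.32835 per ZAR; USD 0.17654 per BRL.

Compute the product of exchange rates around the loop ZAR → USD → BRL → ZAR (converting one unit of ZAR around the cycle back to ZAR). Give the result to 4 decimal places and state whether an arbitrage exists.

1.0000 (no arbitrage)

Around ZAR → USD → BRL → ZAR: 1 × 0.057965 ÷ 0.17654 ÷ 0.32835 = 0.999967
Product ≈ 1 (deviation 0.003%, within rounding noise).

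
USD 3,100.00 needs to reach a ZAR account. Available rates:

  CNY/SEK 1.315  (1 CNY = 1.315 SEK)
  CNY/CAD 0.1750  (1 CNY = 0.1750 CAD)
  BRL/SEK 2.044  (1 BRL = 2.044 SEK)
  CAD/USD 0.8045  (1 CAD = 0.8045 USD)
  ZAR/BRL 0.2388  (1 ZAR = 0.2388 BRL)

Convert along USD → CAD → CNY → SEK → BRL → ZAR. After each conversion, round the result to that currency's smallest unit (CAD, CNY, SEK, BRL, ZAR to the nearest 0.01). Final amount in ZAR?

USD 3,100.00 ÷ 0.8045 = CAD 3,853.33
CAD 3,853.33 ÷ 0.1750 = CNY 22,019.03
CNY 22,019.03 × 1.315 = SEK 28,955.02
SEK 28,955.02 ÷ 2.044 = BRL 14,165.86
BRL 14,165.86 ÷ 0.2388 = ZAR 59,321.02

ZAR 59,321.02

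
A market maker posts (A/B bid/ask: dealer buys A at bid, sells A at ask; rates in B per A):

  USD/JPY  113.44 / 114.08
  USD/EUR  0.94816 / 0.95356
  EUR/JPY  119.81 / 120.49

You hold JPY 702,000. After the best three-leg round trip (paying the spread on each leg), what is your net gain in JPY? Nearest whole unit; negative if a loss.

Best loop JPY → USD → EUR → JPY:
JPY 702,000 ÷ 114.08 (buy USD at ask) = USD 6,153.58
USD 6,153.58 × 0.94816 (sell USD at bid) = EUR 5,834.58
EUR 5,834.58 × 119.81 (sell EUR at bid) = JPY 699,040

Net result: JPY -2,960 (no profitable arbitrage after spreads)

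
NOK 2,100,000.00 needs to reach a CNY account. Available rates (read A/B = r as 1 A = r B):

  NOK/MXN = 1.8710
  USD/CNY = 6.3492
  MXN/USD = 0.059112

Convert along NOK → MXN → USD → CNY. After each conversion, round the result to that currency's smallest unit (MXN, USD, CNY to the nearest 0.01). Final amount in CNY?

CNY 1,474,645.89

NOK 2,100,000.00 × 1.8710 = MXN 3,929,100.00
MXN 3,929,100.00 × 0.059112 = USD 232,256.96
USD 232,256.96 × 6.3492 = CNY 1,474,645.89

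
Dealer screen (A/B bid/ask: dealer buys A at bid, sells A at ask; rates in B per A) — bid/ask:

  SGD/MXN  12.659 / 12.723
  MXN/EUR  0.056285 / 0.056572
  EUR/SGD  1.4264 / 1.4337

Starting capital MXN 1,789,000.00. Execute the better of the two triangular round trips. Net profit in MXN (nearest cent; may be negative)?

Best loop MXN → EUR → SGD → MXN:
MXN 1,789,000.00 × 0.056285 (sell MXN at bid) = EUR 100,693.87
EUR 100,693.87 × 1.4264 (sell EUR at bid) = SGD 143,629.73
SGD 143,629.73 × 12.659 (sell SGD at bid) = MXN 1,818,208.74

Net profit: MXN 29,208.74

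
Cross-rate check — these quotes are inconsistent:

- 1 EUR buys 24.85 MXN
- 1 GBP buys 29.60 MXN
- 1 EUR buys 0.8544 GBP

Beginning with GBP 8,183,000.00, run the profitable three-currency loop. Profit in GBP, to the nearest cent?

Profitable loop is GBP → MXN → EUR → GBP:
GBP 8,183,000.00 × 29.60 = MXN 242,216,800.00
MXN 242,216,800.00 ÷ 24.85 = EUR 9,747,154.93
EUR 9,747,154.93 × 0.8544 = GBP 8,327,969.17
Profit = GBP 8,327,969.17 − GBP 8,183,000.00

Profit: GBP 144,969.17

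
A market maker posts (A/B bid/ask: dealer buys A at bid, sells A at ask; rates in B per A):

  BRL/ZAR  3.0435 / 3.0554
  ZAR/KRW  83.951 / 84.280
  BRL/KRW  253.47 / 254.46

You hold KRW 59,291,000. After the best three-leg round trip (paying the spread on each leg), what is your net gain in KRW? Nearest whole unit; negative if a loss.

Net profit: KRW 243,462

Best loop KRW → BRL → ZAR → KRW:
KRW 59,291,000 ÷ 254.46 (buy BRL at ask) = BRL 233,007.15
BRL 233,007.15 × 3.0435 (sell BRL at bid) = ZAR 709,157.27
ZAR 709,157.27 × 83.951 (sell ZAR at bid) = KRW 59,534,462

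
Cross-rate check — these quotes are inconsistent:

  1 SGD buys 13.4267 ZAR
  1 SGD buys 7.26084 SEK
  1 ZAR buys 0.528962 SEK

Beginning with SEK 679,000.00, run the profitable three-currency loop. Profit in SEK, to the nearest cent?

Profit: SEK 15,165.27

Profitable loop is SEK → ZAR → SGD → SEK:
SEK 679,000.00 ÷ 0.528962 = ZAR 1,283,646.08
ZAR 1,283,646.08 ÷ 13.4267 = SGD 95,603.99
SGD 95,603.99 × 7.26084 = SEK 694,165.27
Profit = SEK 694,165.27 − SEK 679,000.00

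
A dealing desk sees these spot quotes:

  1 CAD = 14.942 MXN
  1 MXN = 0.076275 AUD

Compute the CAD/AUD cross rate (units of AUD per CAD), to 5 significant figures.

CAD/AUD = 1.1397

1 CAD × 14.942 = 14.942 MXN
14.942 MXN × 0.076275 = 1.1397 AUD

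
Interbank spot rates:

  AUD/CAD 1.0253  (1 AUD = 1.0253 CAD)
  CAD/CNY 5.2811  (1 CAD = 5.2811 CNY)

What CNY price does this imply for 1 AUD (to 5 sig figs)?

AUD/CNY = 5.4147

1 AUD × 1.0253 = 1.0253 CAD
1.0253 CAD × 5.2811 = 5.41471 CNY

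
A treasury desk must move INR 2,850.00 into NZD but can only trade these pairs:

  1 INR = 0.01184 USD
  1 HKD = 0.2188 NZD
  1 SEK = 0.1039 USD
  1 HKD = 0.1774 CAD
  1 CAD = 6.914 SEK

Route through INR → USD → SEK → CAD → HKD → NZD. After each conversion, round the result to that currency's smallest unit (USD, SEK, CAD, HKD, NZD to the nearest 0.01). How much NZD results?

INR 2,850.00 × 0.01184 = USD 33.74
USD 33.74 ÷ 0.1039 = SEK 324.74
SEK 324.74 ÷ 6.914 = CAD 46.97
CAD 46.97 ÷ 0.1774 = HKD 264.77
HKD 264.77 × 0.2188 = NZD 57.93

NZD 57.93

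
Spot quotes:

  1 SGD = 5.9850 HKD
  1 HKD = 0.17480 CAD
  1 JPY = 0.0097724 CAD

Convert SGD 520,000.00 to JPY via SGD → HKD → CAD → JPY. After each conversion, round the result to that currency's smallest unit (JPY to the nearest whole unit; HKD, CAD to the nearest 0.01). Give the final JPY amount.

SGD 520,000.00 × 5.9850 = HKD 3,112,200.00
HKD 3,112,200.00 × 0.17480 = CAD 544,012.56
CAD 544,012.56 ÷ 0.0097724 = JPY 55,668,266

JPY 55,668,266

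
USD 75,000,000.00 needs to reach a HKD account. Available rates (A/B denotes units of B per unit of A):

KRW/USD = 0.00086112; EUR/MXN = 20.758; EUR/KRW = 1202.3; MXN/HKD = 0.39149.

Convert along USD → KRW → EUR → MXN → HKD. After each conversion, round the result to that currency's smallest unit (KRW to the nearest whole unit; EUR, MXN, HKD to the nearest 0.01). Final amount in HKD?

USD 75,000,000.00 ÷ 0.00086112 = KRW 87,095,875,139
KRW 87,095,875,139 ÷ 1202.3 = EUR 72,441,050.60
EUR 72,441,050.60 × 20.758 = MXN 1,503,731,328.35
MXN 1,503,731,328.35 × 0.39149 = HKD 588,695,777.74

HKD 588,695,777.74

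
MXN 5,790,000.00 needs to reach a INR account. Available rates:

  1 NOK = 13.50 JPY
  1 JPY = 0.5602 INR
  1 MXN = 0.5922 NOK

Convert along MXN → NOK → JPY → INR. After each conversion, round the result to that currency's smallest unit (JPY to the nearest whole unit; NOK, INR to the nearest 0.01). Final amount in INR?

MXN 5,790,000.00 × 0.5922 = NOK 3,428,838.00
NOK 3,428,838.00 × 13.50 = JPY 46,289,313
JPY 46,289,313 × 0.5602 = INR 25,931,273.14

INR 25,931,273.14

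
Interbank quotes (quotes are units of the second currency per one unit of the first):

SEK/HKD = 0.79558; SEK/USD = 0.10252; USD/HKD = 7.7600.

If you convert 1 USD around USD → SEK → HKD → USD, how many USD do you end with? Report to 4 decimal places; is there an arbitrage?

1.0000 (no arbitrage)

Around USD → SEK → HKD → USD: 1 ÷ 0.10252 × 0.79558 ÷ 7.7600 = 1.000031
Product ≈ 1 (deviation 0.003%, within rounding noise).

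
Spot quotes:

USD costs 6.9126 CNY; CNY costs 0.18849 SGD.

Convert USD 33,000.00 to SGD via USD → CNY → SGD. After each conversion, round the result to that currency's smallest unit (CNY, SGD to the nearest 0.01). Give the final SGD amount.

SGD 42,997.55

USD 33,000.00 × 6.9126 = CNY 228,115.80
CNY 228,115.80 × 0.18849 = SGD 42,997.55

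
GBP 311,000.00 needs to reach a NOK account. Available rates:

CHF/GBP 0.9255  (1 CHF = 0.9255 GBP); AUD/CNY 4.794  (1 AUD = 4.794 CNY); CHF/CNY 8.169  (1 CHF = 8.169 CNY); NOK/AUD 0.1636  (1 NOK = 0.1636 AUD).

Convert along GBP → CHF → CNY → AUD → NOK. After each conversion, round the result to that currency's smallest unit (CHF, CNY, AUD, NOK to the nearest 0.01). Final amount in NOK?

GBP 311,000.00 ÷ 0.9255 = CHF 336,034.58
CHF 336,034.58 × 8.169 = CNY 2,745,066.48
CNY 2,745,066.48 ÷ 4.794 = AUD 572,604.61
AUD 572,604.61 ÷ 0.1636 = NOK 3,500,028.18

NOK 3,500,028.18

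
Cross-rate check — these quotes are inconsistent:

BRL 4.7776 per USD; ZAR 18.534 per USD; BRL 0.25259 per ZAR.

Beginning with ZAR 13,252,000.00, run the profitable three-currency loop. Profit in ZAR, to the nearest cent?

Profit: ZAR 272,023.03

Profitable loop is ZAR → USD → BRL → ZAR:
ZAR 13,252,000.00 ÷ 18.534 = USD 715,010.25
USD 715,010.25 × 4.7776 = BRL 3,416,032.98
BRL 3,416,032.98 ÷ 0.25259 = ZAR 13,524,023.03
Profit = ZAR 13,524,023.03 − ZAR 13,252,000.00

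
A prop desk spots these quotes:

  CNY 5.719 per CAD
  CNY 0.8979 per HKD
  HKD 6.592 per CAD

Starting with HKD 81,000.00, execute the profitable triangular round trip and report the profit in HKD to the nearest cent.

Profitable loop is HKD → CNY → CAD → HKD:
HKD 81,000.00 × 0.8979 = CNY 72,729.90
CNY 72,729.90 ÷ 5.719 = CAD 12,717.24
CAD 12,717.24 × 6.592 = HKD 83,832.05
Profit = HKD 83,832.05 − HKD 81,000.00

Profit: HKD 2,832.05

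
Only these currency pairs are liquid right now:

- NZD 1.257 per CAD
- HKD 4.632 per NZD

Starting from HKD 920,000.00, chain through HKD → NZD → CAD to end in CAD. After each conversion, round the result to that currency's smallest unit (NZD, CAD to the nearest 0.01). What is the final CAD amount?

CAD 158,009.79

HKD 920,000.00 ÷ 4.632 = NZD 198,618.31
NZD 198,618.31 ÷ 1.257 = CAD 158,009.79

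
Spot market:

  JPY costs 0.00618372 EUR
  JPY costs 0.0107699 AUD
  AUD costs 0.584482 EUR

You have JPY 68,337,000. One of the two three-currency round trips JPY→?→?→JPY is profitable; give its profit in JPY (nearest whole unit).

Profit: JPY 1,227,698

Profitable loop is JPY → AUD → EUR → JPY:
JPY 68,337,000 × 0.0107699 = AUD 735,982.66
AUD 735,982.66 × 0.584482 = EUR 430,168.61
EUR 430,168.61 ÷ 0.00618372 = JPY 69,564,698
Profit = JPY 69,564,698 − JPY 68,337,000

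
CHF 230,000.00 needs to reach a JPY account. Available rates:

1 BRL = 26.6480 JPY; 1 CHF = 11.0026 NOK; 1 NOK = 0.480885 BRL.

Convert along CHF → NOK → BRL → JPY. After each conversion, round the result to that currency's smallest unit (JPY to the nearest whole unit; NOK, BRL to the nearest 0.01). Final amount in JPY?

JPY 32,428,661

CHF 230,000.00 × 11.0026 = NOK 2,530,598.00
NOK 2,530,598.00 × 0.480885 = BRL 1,216,926.62
BRL 1,216,926.62 × 26.6480 = JPY 32,428,661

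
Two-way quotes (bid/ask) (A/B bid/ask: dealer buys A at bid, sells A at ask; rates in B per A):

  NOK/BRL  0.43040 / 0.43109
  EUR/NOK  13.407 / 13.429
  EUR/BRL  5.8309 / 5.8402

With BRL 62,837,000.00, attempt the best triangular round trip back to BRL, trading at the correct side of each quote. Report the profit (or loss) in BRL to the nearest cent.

Net profit: BRL 453,629.23

Best loop BRL → NOK → EUR → BRL:
BRL 62,837,000.00 ÷ 0.43109 (buy NOK at ask) = NOK 145,763,065.72
NOK 145,763,065.72 ÷ 13.429 (buy EUR at ask) = EUR 10,854,349.97
EUR 10,854,349.97 × 5.8309 (sell EUR at bid) = BRL 63,290,629.23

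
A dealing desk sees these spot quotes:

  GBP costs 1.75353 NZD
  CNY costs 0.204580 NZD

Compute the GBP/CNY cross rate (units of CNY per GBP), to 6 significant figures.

GBP/CNY = 8.57137

1 GBP × 1.75353 = 1.75353 NZD
1.75353 NZD ÷ 0.204580 = 8.57137 CNY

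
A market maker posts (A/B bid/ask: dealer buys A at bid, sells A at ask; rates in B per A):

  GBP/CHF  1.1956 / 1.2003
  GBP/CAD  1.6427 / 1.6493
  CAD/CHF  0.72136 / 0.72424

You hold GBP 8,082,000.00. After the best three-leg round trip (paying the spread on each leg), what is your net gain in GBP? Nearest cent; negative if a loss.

Best loop GBP → CHF → CAD → GBP:
GBP 8,082,000.00 × 1.1956 (sell GBP at bid) = CHF 9,662,839.20
CHF 9,662,839.20 ÷ 0.72424 (buy CAD at ask) = CAD 13,342,040.21
CAD 13,342,040.21 ÷ 1.6493 (buy GBP at ask) = GBP 8,089,516.89

Net profit: GBP 7,516.89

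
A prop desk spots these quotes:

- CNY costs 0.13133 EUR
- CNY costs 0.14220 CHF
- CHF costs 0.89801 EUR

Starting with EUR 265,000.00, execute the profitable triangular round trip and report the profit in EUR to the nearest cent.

Profitable loop is EUR → CHF → CNY → EUR:
EUR 265,000.00 ÷ 0.89801 = CHF 295,096.94
CHF 295,096.94 ÷ 0.14220 = CNY 2,075,224.59
CNY 2,075,224.59 × 0.13133 = EUR 272,539.25
Profit = EUR 272,539.25 − EUR 265,000.00

Profit: EUR 7,539.25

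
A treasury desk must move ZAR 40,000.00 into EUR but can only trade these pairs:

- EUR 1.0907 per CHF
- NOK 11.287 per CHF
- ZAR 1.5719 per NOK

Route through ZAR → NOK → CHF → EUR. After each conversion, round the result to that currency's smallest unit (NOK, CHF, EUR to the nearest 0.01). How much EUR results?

EUR 2,459.02

ZAR 40,000.00 ÷ 1.5719 = NOK 25,446.91
NOK 25,446.91 ÷ 11.287 = CHF 2,254.53
CHF 2,254.53 × 1.0907 = EUR 2,459.02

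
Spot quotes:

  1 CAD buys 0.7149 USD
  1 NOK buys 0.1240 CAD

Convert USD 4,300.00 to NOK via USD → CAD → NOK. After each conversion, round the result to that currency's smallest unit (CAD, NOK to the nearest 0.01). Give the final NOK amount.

USD 4,300.00 ÷ 0.7149 = CAD 6,014.83
CAD 6,014.83 ÷ 0.1240 = NOK 48,506.69

NOK 48,506.69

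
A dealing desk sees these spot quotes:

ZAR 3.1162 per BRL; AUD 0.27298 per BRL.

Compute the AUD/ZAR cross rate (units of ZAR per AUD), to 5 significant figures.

AUD/ZAR = 11.415

1 AUD ÷ 0.27298 = 3.66327 BRL
3.66327 BRL × 3.1162 = 11.4155 ZAR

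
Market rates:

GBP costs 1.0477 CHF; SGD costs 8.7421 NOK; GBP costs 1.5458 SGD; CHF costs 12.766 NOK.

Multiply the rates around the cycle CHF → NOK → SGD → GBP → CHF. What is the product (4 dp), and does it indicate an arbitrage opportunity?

Around CHF → NOK → SGD → GBP → CHF: 1 × 12.766 ÷ 8.7421 ÷ 1.5458 × 1.0477 = 0.989744
Product < 1; profitable direction is CHF → GBP → SGD → NOK → CHF.

0.9897 (arbitrage exists)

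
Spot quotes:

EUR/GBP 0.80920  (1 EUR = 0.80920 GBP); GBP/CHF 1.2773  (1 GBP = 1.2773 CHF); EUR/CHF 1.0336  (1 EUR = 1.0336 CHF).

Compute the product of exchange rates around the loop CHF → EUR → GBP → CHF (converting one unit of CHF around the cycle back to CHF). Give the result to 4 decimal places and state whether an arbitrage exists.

Around CHF → EUR → GBP → CHF: 1 ÷ 1.0336 × 0.80920 × 1.2773 = 0.999991
Product ≈ 1 (deviation 0.001%, within rounding noise).

1.0000 (no arbitrage)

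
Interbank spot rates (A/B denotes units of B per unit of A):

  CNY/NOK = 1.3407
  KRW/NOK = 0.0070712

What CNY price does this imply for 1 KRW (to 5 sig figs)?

KRW/CNY = 0.0052743

1 KRW × 0.0070712 = 0.0070712 NOK
0.0070712 NOK ÷ 1.3407 = 0.00527426 CNY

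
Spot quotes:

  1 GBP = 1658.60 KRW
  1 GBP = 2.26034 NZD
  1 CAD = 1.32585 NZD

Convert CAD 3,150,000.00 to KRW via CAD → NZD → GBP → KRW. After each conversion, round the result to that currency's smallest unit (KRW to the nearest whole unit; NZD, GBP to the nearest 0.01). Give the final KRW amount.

CAD 3,150,000.00 × 1.32585 = NZD 4,176,427.50
NZD 4,176,427.50 ÷ 2.26034 = GBP 1,847,698.80
GBP 1,847,698.80 × 1658.60 = KRW 3,064,593,230

KRW 3,064,593,230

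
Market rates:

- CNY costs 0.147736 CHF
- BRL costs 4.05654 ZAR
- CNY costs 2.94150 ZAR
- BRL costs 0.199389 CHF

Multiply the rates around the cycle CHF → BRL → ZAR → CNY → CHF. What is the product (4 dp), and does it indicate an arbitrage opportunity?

1.0218 (arbitrage exists)

Around CHF → BRL → ZAR → CNY → CHF: 1 ÷ 0.199389 × 4.05654 ÷ 2.94150 × 0.147736 = 1.021814
Product > 1; profitable direction is CHF → BRL → ZAR → CNY → CHF.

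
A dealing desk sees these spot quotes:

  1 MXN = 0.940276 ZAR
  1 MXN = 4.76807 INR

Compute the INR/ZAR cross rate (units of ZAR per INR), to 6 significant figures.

INR/ZAR = 0.197203

1 INR ÷ 4.76807 = 0.209728 MXN
0.209728 MXN × 0.940276 = 0.197203 ZAR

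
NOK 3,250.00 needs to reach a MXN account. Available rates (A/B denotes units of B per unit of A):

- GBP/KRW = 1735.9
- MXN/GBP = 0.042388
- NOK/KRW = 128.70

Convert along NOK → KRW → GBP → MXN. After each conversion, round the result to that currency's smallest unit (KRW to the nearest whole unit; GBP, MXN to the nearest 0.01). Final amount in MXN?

MXN 5,684.63

NOK 3,250.00 × 128.70 = KRW 418,275
KRW 418,275 ÷ 1735.9 = GBP 240.96
GBP 240.96 ÷ 0.042388 = MXN 5,684.63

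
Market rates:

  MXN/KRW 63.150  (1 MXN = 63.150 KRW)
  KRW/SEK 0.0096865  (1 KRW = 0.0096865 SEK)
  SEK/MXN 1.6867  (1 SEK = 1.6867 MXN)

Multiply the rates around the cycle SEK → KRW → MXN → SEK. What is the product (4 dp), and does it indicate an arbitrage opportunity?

0.9692 (arbitrage exists)

Around SEK → KRW → MXN → SEK: 1 ÷ 0.0096865 ÷ 63.150 ÷ 1.6867 = 0.969219
Product < 1; profitable direction is SEK → MXN → KRW → SEK.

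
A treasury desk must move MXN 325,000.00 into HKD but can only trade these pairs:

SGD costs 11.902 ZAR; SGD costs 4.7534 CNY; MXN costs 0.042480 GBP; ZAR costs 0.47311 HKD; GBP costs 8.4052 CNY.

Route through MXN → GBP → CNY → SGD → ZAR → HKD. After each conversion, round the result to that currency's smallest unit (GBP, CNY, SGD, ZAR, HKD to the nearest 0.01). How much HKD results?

MXN 325,000.00 × 0.042480 = GBP 13,806.00
GBP 13,806.00 × 8.4052 = CNY 116,042.19
CNY 116,042.19 ÷ 4.7534 = SGD 24,412.46
SGD 24,412.46 × 11.902 = ZAR 290,557.10
ZAR 290,557.10 × 0.47311 = HKD 137,465.47

HKD 137,465.47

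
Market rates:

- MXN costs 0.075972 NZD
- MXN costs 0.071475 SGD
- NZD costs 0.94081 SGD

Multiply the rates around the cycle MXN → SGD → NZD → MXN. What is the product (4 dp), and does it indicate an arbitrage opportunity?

1.0000 (no arbitrage)

Around MXN → SGD → NZD → MXN: 1 × 0.071475 ÷ 0.94081 ÷ 0.075972 = 0.999997
Product ≈ 1 (deviation 0.000%, within rounding noise).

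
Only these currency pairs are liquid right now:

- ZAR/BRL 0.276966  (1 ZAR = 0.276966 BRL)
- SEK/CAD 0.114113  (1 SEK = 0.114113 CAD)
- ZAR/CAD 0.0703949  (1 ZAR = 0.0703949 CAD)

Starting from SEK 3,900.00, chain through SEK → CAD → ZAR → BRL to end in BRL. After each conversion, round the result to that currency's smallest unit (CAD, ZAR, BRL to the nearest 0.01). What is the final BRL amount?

BRL 1,750.99

SEK 3,900.00 × 0.114113 = CAD 445.04
CAD 445.04 ÷ 0.0703949 = ZAR 6,322.05
ZAR 6,322.05 × 0.276966 = BRL 1,750.99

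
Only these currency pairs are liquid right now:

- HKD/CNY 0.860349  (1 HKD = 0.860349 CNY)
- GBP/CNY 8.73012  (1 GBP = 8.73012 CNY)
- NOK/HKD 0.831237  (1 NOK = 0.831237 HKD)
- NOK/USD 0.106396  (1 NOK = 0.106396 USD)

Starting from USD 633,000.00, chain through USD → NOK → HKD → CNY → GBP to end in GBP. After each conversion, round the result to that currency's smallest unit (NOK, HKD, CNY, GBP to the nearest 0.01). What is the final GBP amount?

USD 633,000.00 ÷ 0.106396 = NOK 5,949,471.78
NOK 5,949,471.78 × 0.831237 = HKD 4,945,421.07
HKD 4,945,421.07 × 0.860349 = CNY 4,254,788.07
CNY 4,254,788.07 ÷ 8.73012 = GBP 487,368.80

GBP 487,368.80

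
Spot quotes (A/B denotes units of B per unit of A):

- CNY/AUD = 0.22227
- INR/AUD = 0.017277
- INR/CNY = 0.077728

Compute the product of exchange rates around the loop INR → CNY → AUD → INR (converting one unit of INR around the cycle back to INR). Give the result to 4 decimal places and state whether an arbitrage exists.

Around INR → CNY → AUD → INR: 1 × 0.077728 × 0.22227 ÷ 0.017277 = 0.999977
Product ≈ 1 (deviation 0.002%, within rounding noise).

1.0000 (no arbitrage)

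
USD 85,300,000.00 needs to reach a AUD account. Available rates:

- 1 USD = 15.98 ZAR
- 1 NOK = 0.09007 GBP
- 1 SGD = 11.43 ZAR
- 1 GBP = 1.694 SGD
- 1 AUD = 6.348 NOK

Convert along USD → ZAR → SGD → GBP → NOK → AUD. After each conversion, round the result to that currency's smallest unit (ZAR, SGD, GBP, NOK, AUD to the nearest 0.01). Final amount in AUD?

USD 85,300,000.00 × 15.98 = ZAR 1,363,094,000.00
ZAR 1,363,094,000.00 ÷ 11.43 = SGD 119,255,818.02
SGD 119,255,818.02 ÷ 1.694 = GBP 70,398,948.06
GBP 70,398,948.06 ÷ 0.09007 = NOK 781,602,620.85
NOK 781,602,620.85 ÷ 6.348 = AUD 123,125,806.69

AUD 123,125,806.69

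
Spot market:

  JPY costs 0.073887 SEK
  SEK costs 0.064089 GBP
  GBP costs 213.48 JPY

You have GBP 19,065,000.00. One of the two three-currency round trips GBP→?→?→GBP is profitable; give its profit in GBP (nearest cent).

Profit: GBP 207,831.85

Profitable loop is GBP → JPY → SEK → GBP:
GBP 19,065,000.00 × 213.48 = JPY 4,069,996,200
JPY 4,069,996,200 × 0.073887 = SEK 300,719,809.23
SEK 300,719,809.23 × 0.064089 = GBP 19,272,831.85
Profit = GBP 19,272,831.85 − GBP 19,065,000.00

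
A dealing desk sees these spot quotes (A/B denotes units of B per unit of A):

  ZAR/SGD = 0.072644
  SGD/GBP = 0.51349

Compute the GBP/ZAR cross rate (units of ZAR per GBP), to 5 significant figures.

1 GBP ÷ 0.51349 = 1.94746 SGD
1.94746 SGD ÷ 0.072644 = 26.8082 ZAR

GBP/ZAR = 26.808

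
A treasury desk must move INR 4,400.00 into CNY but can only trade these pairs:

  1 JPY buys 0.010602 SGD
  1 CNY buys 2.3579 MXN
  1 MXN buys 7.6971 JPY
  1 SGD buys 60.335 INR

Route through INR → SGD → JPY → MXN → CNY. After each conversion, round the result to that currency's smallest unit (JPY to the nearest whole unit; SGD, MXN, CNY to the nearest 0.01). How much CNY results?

CNY 379.03

INR 4,400.00 ÷ 60.335 = SGD 72.93
SGD 72.93 ÷ 0.010602 = JPY 6,879
JPY 6,879 ÷ 7.6971 = MXN 893.71
MXN 893.71 ÷ 2.3579 = CNY 379.03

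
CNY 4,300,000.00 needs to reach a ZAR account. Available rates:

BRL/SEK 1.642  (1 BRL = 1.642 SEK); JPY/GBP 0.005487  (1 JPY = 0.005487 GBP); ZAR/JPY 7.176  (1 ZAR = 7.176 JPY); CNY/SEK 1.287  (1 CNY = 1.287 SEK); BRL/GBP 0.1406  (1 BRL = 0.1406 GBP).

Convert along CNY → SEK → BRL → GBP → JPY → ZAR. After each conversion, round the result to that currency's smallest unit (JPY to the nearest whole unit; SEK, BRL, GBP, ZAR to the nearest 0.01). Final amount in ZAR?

ZAR 12,034,880.43

CNY 4,300,000.00 × 1.287 = SEK 5,534,100.00
SEK 5,534,100.00 ÷ 1.642 = BRL 3,370,341.05
BRL 3,370,341.05 × 0.1406 = GBP 473,869.95
GBP 473,869.95 ÷ 0.005487 = JPY 86,362,302
JPY 86,362,302 ÷ 7.176 = ZAR 12,034,880.43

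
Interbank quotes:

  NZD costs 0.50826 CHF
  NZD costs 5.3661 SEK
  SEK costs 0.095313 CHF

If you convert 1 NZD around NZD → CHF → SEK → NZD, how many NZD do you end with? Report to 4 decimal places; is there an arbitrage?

Around NZD → CHF → SEK → NZD: 1 × 0.50826 ÷ 0.095313 ÷ 5.3661 = 0.993745
Product < 1; profitable direction is NZD → SEK → CHF → NZD.

0.9937 (arbitrage exists)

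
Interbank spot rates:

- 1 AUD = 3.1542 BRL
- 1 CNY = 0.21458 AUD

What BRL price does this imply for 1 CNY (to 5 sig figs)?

CNY/BRL = 0.67683

1 CNY × 0.21458 = 0.21458 AUD
0.21458 AUD × 3.1542 = 0.676828 BRL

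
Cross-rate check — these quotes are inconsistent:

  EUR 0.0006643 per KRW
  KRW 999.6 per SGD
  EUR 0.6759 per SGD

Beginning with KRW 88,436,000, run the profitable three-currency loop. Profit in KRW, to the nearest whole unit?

Profit: KRW 1,580,275

Profitable loop is KRW → SGD → EUR → KRW:
KRW 88,436,000 ÷ 999.6 = SGD 88,471.39
SGD 88,471.39 × 0.6759 = EUR 59,797.81
EUR 59,797.81 ÷ 0.0006643 = KRW 90,016,275
Profit = KRW 90,016,275 − KRW 88,436,000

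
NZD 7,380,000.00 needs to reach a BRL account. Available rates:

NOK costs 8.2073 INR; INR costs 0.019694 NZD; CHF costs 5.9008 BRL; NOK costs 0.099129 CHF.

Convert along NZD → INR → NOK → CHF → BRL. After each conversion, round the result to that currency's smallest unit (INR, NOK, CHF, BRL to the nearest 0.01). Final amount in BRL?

BRL 26,707,530.92

NZD 7,380,000.00 ÷ 0.019694 = INR 374,733,421.35
INR 374,733,421.35 ÷ 8.2073 = NOK 45,658,550.48
NOK 45,658,550.48 × 0.099129 = CHF 4,526,086.45
CHF 4,526,086.45 × 5.9008 = BRL 26,707,530.92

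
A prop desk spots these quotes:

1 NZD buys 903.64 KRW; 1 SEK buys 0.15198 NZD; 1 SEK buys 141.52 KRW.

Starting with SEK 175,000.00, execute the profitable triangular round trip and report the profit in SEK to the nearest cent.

Profit: SEK 5,332.49

Profitable loop is SEK → KRW → NZD → SEK:
SEK 175,000.00 × 141.52 = KRW 24,766,000
KRW 24,766,000 ÷ 903.64 = NZD 27,406.93
NZD 27,406.93 ÷ 0.15198 = SEK 180,332.49
Profit = SEK 180,332.49 − SEK 175,000.00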